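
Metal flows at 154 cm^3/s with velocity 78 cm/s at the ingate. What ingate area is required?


Formula: A_ingate = Q / v  (continuity equation)
A = 154 cm^3/s / 78 cm/s = 1.9744 cm^2


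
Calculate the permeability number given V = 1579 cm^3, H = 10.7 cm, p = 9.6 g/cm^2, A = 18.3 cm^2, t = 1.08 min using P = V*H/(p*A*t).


Formula: Permeability Number P = (V * H) / (p * A * t)
Numerator: V * H = 1579 * 10.7 = 16895.3
Denominator: p * A * t = 9.6 * 18.3 * 1.08 = 189.7344
P = 16895.3 / 189.7344 = 89.0471


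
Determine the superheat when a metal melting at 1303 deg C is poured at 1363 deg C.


Formula: Superheat = T_pour - T_melt
Superheat = 1363 - 1303 = 60 deg C

Answer: 60 deg C


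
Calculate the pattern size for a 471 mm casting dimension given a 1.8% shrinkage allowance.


Formula: L_pattern = L_casting * (1 + shrinkage_rate/100)
Shrinkage factor = 1 + 1.8/100 = 1.018
L_pattern = 471 mm * 1.018 = 479.4780 mm


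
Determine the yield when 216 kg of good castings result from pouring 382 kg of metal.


Formula: Casting Yield = (W_good / W_total) * 100
Yield = (216 kg / 382 kg) * 100 = 56.5445%

56.5445%


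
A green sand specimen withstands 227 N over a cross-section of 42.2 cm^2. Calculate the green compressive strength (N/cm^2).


Formula: Compressive Strength = Force / Area
Strength = 227 N / 42.2 cm^2 = 5.3791 N/cm^2

5.3791 N/cm^2


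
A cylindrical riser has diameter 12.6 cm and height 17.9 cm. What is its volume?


Formula: V = pi * (D/2)^2 * H  (cylinder volume)
Radius = D/2 = 12.6/2 = 6.3 cm
V = pi * 6.3^2 * 17.9 = 2231.9476 cm^3

Answer: 2231.9476 cm^3


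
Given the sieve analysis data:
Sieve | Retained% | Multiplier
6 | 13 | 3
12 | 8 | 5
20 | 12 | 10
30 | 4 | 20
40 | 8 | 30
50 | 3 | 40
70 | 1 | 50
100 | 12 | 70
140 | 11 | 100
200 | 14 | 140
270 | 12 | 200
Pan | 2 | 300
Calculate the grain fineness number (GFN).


Formula: GFN = sum(pct * multiplier) / sum(pct)
sum(pct * multiplier) = 7589
sum(pct) = 100
GFN = 7589 / 100 = 75.89

75.89


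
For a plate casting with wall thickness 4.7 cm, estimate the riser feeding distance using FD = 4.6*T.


Formula: FD = 4.6 * T  (riser feeding-distance rule)
FD = 4.6 * 4.7 cm = 21.6200 cm

Answer: 21.6200 cm


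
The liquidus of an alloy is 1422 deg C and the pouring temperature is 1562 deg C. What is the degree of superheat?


Formula: Superheat = T_pour - T_melt
Superheat = 1562 - 1422 = 140 deg C

Final answer: 140 deg C


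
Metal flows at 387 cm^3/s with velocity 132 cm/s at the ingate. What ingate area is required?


Formula: A_ingate = Q / v  (continuity equation)
A = 387 cm^3/s / 132 cm/s = 2.9318 cm^2

Final answer: 2.9318 cm^2


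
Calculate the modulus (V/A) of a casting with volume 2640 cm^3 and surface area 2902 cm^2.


Formula: Casting Modulus M = V / A
M = 2640 cm^3 / 2902 cm^2 = 0.9097 cm


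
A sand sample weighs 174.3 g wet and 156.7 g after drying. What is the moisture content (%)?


Formula: MC = (W_wet - W_dry) / W_wet * 100
Water mass = 174.3 - 156.7 = 17.6 g
MC = 17.6 / 174.3 * 100 = 10.0975%

Answer: 10.0975%


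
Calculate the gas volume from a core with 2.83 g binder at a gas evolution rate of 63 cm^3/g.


Formula: V_gas = W_binder * gas_evolution_rate
V = 2.83 g * 63 cm^3/g = 178.2900 cm^3

Final answer: 178.2900 cm^3


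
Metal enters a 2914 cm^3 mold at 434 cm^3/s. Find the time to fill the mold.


Formula: t_fill = V_mold / Q_flow
t = 2914 cm^3 / 434 cm^3/s = 6.7143 s

Final answer: 6.7143 s


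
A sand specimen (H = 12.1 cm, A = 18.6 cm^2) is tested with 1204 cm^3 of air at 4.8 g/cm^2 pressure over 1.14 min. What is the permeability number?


Formula: Permeability Number P = (V * H) / (p * A * t)
Numerator: V * H = 1204 * 12.1 = 14568.4
Denominator: p * A * t = 4.8 * 18.6 * 1.14 = 101.7792
P = 14568.4 / 101.7792 = 143.1373

143.1373


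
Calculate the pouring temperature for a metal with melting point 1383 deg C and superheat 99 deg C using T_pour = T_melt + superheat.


Formula: T_pour = T_melt + Superheat
T_pour = 1383 + 99 = 1482 deg C

1482 deg C


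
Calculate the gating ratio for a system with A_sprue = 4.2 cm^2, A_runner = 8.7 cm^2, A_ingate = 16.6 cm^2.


Sprue:Runner:Ingate = 1 : 8.7/4.2 : 16.6/4.2 = 1:2.07:3.95

Answer: 1:2.07:3.95


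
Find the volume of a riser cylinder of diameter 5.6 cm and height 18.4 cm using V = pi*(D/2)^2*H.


Formula: V = pi * (D/2)^2 * H  (cylinder volume)
Radius = D/2 = 5.6/2 = 2.8 cm
V = pi * 2.8^2 * 18.4 = 453.1936 cm^3


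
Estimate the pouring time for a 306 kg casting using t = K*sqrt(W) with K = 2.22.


Formula: t = K * sqrt(W)
sqrt(W) = sqrt(306) = 17.49286
t = 2.22 * 17.49286 = 38.8341 s

38.8341 s


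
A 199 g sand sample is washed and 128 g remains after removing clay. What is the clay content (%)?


Formula: Clay% = (W_total - W_washed) / W_total * 100
Clay mass = 199 - 128 = 71 g
Clay% = 71 / 199 * 100 = 35.6784%

Final answer: 35.6784%


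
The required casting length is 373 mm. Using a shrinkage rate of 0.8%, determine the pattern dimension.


Formula: L_pattern = L_casting * (1 + shrinkage_rate/100)
Shrinkage factor = 1 + 0.8/100 = 1.008
L_pattern = 373 mm * 1.008 = 375.9840 mm

Answer: 375.9840 mm


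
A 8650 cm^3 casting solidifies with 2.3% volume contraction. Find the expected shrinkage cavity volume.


Formula: V_shrink = V_casting * shrinkage_pct / 100
V_shrink = 8650 cm^3 * 2.3 / 100 = 198.9500 cm^3


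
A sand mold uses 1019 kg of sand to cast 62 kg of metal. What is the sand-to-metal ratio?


Formula: Sand-to-Metal Ratio = W_sand / W_metal
Ratio = 1019 kg / 62 kg = 16.4355

16.4355


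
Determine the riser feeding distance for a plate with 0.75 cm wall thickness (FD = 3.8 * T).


Formula: FD = 3.8 * T  (riser feeding-distance rule)
FD = 3.8 * 0.75 cm = 2.8500 cm

Answer: 2.8500 cm


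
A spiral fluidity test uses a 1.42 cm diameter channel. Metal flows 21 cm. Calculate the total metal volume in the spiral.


Formula: V = pi * (d/2)^2 * L  (cylinder volume)
Radius = 1.42/2 = 0.71 cm
V = pi * 0.71^2 * 21 = 33.2572 cm^3

Final answer: 33.2572 cm^3


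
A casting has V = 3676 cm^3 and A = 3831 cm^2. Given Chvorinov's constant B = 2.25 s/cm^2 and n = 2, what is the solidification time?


Formula: t_s = B * (V/A)^n  (Chvorinov's rule, n=2)
Modulus M = V/A = 3676/3831 = 0.959541 cm
M^2 = 0.959541^2 = 0.920719 cm^2
t_s = 2.25 * 0.920719 = 2.0716 s

Answer: 2.0716 s


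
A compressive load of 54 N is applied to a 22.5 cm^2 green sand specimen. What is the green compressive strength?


Formula: Compressive Strength = Force / Area
Strength = 54 N / 22.5 cm^2 = 2.4000 N/cm^2

Answer: 2.4000 N/cm^2


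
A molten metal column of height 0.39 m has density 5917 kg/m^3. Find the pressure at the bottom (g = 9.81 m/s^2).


Formula: P = rho * g * h
rho * g = 5917 * 9.81 = 58045.77 N/m^3
P = 58045.77 * 0.39 = 22637.8503 Pa


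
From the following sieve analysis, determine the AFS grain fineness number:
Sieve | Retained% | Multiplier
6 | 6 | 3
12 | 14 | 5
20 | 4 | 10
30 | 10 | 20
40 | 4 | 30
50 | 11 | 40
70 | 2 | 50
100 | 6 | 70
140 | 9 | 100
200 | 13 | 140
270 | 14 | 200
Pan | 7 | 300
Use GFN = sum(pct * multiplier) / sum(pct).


Formula: GFN = sum(pct * multiplier) / sum(pct)
sum(pct * multiplier) = 9028
sum(pct) = 100
GFN = 9028 / 100 = 90.28


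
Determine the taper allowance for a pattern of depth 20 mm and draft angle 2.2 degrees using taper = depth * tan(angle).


Formula: taper = depth * tan(draft_angle)
tan(2.2 deg) = 0.0384161
taper = 20 mm * 0.0384161 = 0.7683 mm

0.7683 mm


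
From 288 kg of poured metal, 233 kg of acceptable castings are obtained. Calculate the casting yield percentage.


Formula: Casting Yield = (W_good / W_total) * 100
Yield = (233 kg / 288 kg) * 100 = 80.9028%

Answer: 80.9028%


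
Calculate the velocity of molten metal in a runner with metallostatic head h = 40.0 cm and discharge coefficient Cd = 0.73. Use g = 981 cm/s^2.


Formula: v = Cd * sqrt(2 * g * h)  (Torricelli with discharge coefficient)
2*g*h = 2 * 981 * 40.0 = 78480.0 cm^2/s^2
sqrt(78480.0) = 280.14282 cm/s
v = 0.73 * 280.14282 = 204.5043 cm/s


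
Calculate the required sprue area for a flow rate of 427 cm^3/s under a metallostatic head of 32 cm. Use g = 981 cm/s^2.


Formula: v = sqrt(2*g*h), A = Q/v
Velocity: v = sqrt(2 * 981 * 32) = sqrt(62784) = 250.5674 cm/s
Sprue area: A = Q / v = 427 / 250.5674 = 1.7041 cm^2


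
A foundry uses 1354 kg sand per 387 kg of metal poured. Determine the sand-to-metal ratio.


Formula: Sand-to-Metal Ratio = W_sand / W_metal
Ratio = 1354 kg / 387 kg = 3.4987

Answer: 3.4987


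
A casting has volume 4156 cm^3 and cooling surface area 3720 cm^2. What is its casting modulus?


Formula: Casting Modulus M = V / A
M = 4156 cm^3 / 3720 cm^2 = 1.1172 cm

Answer: 1.1172 cm


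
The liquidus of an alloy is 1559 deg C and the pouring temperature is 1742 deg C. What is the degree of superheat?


Formula: Superheat = T_pour - T_melt
Superheat = 1742 - 1559 = 183 deg C

Final answer: 183 deg C


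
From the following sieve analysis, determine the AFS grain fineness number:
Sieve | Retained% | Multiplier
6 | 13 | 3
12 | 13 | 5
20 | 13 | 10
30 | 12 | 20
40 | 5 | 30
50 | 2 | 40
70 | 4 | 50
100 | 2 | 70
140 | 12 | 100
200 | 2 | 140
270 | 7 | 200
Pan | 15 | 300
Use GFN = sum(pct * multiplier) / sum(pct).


Formula: GFN = sum(pct * multiplier) / sum(pct)
sum(pct * multiplier) = 8424
sum(pct) = 100
GFN = 8424 / 100 = 84.24

Final answer: 84.24


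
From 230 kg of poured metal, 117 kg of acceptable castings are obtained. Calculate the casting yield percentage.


Formula: Casting Yield = (W_good / W_total) * 100
Yield = (117 kg / 230 kg) * 100 = 50.8696%

Final answer: 50.8696%


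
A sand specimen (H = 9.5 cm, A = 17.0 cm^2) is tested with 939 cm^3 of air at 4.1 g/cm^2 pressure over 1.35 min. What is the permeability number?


Formula: Permeability Number P = (V * H) / (p * A * t)
Numerator: V * H = 939 * 9.5 = 8920.5
Denominator: p * A * t = 4.1 * 17.0 * 1.35 = 94.095
P = 8920.5 / 94.095 = 94.8031

94.8031


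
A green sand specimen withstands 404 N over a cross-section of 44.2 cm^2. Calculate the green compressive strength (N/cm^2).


Formula: Compressive Strength = Force / Area
Strength = 404 N / 44.2 cm^2 = 9.1403 N/cm^2

9.1403 N/cm^2


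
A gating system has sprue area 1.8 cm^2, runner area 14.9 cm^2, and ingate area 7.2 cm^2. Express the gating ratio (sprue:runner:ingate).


Sprue:Runner:Ingate = 1 : 14.9/1.8 : 7.2/1.8 = 1:8.28:4.00

Final answer: 1:8.28:4.00


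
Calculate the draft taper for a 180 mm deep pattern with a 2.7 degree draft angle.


Formula: taper = depth * tan(draft_angle)
tan(2.7 deg) = 0.0471588
taper = 180 mm * 0.0471588 = 8.4886 mm

Final answer: 8.4886 mm


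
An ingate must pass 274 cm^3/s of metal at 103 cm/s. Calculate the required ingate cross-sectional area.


Formula: A_ingate = Q / v  (continuity equation)
A = 274 cm^3/s / 103 cm/s = 2.6602 cm^2

Final answer: 2.6602 cm^2


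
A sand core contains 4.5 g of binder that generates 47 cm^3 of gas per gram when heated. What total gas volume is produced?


Formula: V_gas = W_binder * gas_evolution_rate
V = 4.5 g * 47 cm^3/g = 211.5000 cm^3

211.5000 cm^3


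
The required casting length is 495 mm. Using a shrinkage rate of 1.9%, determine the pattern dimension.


Formula: L_pattern = L_casting * (1 + shrinkage_rate/100)
Shrinkage factor = 1 + 1.9/100 = 1.019
L_pattern = 495 mm * 1.019 = 504.4050 mm

Final answer: 504.4050 mm


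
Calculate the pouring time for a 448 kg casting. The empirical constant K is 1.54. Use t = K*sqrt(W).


Formula: t = K * sqrt(W)
sqrt(W) = sqrt(448) = 21.16601
t = 1.54 * 21.16601 = 32.5957 s

Answer: 32.5957 s


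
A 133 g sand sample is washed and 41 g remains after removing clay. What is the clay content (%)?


Formula: Clay% = (W_total - W_washed) / W_total * 100
Clay mass = 133 - 41 = 92 g
Clay% = 92 / 133 * 100 = 69.1729%

69.1729%


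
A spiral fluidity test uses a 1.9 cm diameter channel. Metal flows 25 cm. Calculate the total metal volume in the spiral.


Formula: V = pi * (d/2)^2 * L  (cylinder volume)
Radius = 1.9/2 = 0.95 cm
V = pi * 0.95^2 * 25 = 70.8822 cm^3

Final answer: 70.8822 cm^3


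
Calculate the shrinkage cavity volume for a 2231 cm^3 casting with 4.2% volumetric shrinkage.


Formula: V_shrink = V_casting * shrinkage_pct / 100
V_shrink = 2231 cm^3 * 4.2 / 100 = 93.7020 cm^3

Answer: 93.7020 cm^3


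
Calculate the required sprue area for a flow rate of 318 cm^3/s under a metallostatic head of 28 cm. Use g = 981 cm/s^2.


Formula: v = sqrt(2*g*h), A = Q/v
Velocity: v = sqrt(2 * 981 * 28) = sqrt(54936) = 234.3843 cm/s
Sprue area: A = Q / v = 318 / 234.3843 = 1.3567 cm^2

Final answer: 1.3567 cm^2


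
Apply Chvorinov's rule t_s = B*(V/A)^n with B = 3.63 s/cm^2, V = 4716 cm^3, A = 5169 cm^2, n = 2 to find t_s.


Formula: t_s = B * (V/A)^n  (Chvorinov's rule, n=2)
Modulus M = V/A = 4716/5169 = 0.912362 cm
M^2 = 0.912362^2 = 0.832404 cm^2
t_s = 3.63 * 0.832404 = 3.0216 s

Answer: 3.0216 s


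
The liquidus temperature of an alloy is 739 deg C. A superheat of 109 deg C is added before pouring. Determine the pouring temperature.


Formula: T_pour = T_melt + Superheat
T_pour = 739 + 109 = 848 deg C

848 deg C


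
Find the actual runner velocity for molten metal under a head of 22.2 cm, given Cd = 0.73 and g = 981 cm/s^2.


Formula: v = Cd * sqrt(2 * g * h)  (Torricelli with discharge coefficient)
2*g*h = 2 * 981 * 22.2 = 43556.4 cm^2/s^2
sqrt(43556.4) = 208.70170 cm/s
v = 0.73 * 208.70170 = 152.3522 cm/s

Answer: 152.3522 cm/s


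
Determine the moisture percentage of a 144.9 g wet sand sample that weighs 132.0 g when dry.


Formula: MC = (W_wet - W_dry) / W_wet * 100
Water mass = 144.9 - 132.0 = 12.9 g
MC = 12.9 / 144.9 * 100 = 8.9027%

8.9027%


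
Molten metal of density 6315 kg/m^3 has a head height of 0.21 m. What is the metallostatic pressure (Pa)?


Formula: P = rho * g * h
rho * g = 6315 * 9.81 = 61950.15 N/m^3
P = 61950.15 * 0.21 = 13009.5315 Pa

13009.5315 Pa


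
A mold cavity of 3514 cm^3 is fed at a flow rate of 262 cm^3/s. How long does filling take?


Formula: t_fill = V_mold / Q_flow
t = 3514 cm^3 / 262 cm^3/s = 13.4122 s

Final answer: 13.4122 s


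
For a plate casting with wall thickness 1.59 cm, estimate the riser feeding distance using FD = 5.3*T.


Formula: FD = 5.3 * T  (riser feeding-distance rule)
FD = 5.3 * 1.59 cm = 8.4270 cm

Answer: 8.4270 cm


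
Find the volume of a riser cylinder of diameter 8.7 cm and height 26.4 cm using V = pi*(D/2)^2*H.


Formula: V = pi * (D/2)^2 * H  (cylinder volume)
Radius = D/2 = 8.7/2 = 4.35 cm
V = pi * 4.35^2 * 26.4 = 1569.3952 cm^3

Answer: 1569.3952 cm^3


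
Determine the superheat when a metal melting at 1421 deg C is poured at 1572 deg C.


Formula: Superheat = T_pour - T_melt
Superheat = 1572 - 1421 = 151 deg C


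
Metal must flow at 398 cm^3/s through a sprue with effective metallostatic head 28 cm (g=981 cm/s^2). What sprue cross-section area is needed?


Formula: v = sqrt(2*g*h), A = Q/v
Velocity: v = sqrt(2 * 981 * 28) = sqrt(54936) = 234.3843 cm/s
Sprue area: A = Q / v = 398 / 234.3843 = 1.6981 cm^2

Final answer: 1.6981 cm^2


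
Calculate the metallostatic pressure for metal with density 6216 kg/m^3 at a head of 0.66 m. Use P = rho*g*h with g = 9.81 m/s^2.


Formula: P = rho * g * h
rho * g = 6216 * 9.81 = 60978.96 N/m^3
P = 60978.96 * 0.66 = 40246.1136 Pa

Answer: 40246.1136 Pa


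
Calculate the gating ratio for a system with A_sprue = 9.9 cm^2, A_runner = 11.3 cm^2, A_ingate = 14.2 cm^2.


Sprue:Runner:Ingate = 1 : 11.3/9.9 : 14.2/9.9 = 1:1.14:1.43

Answer: 1:1.14:1.43


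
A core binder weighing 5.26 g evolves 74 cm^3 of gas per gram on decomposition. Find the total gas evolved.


Formula: V_gas = W_binder * gas_evolution_rate
V = 5.26 g * 74 cm^3/g = 389.2400 cm^3

389.2400 cm^3


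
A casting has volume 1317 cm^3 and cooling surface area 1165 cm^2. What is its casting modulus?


Formula: Casting Modulus M = V / A
M = 1317 cm^3 / 1165 cm^2 = 1.1305 cm


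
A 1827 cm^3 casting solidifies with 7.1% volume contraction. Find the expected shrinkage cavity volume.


Formula: V_shrink = V_casting * shrinkage_pct / 100
V_shrink = 1827 cm^3 * 7.1 / 100 = 129.7170 cm^3

Answer: 129.7170 cm^3


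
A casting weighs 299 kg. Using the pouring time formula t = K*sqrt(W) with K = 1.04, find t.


Formula: t = K * sqrt(W)
sqrt(W) = sqrt(299) = 17.29162
t = 1.04 * 17.29162 = 17.9833 s

17.9833 s


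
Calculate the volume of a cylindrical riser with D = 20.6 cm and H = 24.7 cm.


Formula: V = pi * (D/2)^2 * H  (cylinder volume)
Radius = D/2 = 20.6/2 = 10.3 cm
V = pi * 10.3^2 * 24.7 = 8232.3016 cm^3

Answer: 8232.3016 cm^3


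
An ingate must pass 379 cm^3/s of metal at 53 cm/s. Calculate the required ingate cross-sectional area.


Formula: A_ingate = Q / v  (continuity equation)
A = 379 cm^3/s / 53 cm/s = 7.1509 cm^2

Final answer: 7.1509 cm^2


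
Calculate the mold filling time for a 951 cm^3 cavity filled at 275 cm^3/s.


Formula: t_fill = V_mold / Q_flow
t = 951 cm^3 / 275 cm^3/s = 3.4582 s

Answer: 3.4582 s


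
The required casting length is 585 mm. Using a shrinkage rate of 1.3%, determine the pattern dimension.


Formula: L_pattern = L_casting * (1 + shrinkage_rate/100)
Shrinkage factor = 1 + 1.3/100 = 1.013
L_pattern = 585 mm * 1.013 = 592.6050 mm

592.6050 mm


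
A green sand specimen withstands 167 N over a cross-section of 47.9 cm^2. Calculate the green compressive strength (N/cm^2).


Formula: Compressive Strength = Force / Area
Strength = 167 N / 47.9 cm^2 = 3.4864 N/cm^2

Final answer: 3.4864 N/cm^2


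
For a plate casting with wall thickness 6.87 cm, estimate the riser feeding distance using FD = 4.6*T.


Formula: FD = 4.6 * T  (riser feeding-distance rule)
FD = 4.6 * 6.87 cm = 31.6020 cm

Answer: 31.6020 cm


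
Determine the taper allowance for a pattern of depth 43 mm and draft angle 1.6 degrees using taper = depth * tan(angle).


Formula: taper = depth * tan(draft_angle)
tan(1.6 deg) = 0.0279325
taper = 43 mm * 0.0279325 = 1.2011 mm

1.2011 mm


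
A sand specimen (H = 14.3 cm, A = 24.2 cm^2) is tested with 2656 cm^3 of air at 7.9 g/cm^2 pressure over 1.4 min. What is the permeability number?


Formula: Permeability Number P = (V * H) / (p * A * t)
Numerator: V * H = 2656 * 14.3 = 37980.8
Denominator: p * A * t = 7.9 * 24.2 * 1.4 = 267.652
P = 37980.8 / 267.652 = 141.9037

141.9037


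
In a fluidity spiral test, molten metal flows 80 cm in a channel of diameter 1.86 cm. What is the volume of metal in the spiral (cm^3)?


Formula: V = pi * (d/2)^2 * L  (cylinder volume)
Radius = 1.86/2 = 0.93 cm
V = pi * 0.93^2 * 80 = 217.3731 cm^3

217.3731 cm^3


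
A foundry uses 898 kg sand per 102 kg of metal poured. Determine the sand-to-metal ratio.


Formula: Sand-to-Metal Ratio = W_sand / W_metal
Ratio = 898 kg / 102 kg = 8.8039

Final answer: 8.8039


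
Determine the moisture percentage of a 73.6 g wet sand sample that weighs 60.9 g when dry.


Formula: MC = (W_wet - W_dry) / W_wet * 100
Water mass = 73.6 - 60.9 = 12.7 g
MC = 12.7 / 73.6 * 100 = 17.2554%

Final answer: 17.2554%


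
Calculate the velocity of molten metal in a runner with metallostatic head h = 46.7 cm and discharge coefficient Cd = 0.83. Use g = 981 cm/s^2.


Formula: v = Cd * sqrt(2 * g * h)  (Torricelli with discharge coefficient)
2*g*h = 2 * 981 * 46.7 = 91625.4 cm^2/s^2
sqrt(91625.4) = 302.69688 cm/s
v = 0.83 * 302.69688 = 251.2384 cm/s

251.2384 cm/s


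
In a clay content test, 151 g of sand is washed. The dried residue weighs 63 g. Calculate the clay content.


Formula: Clay% = (W_total - W_washed) / W_total * 100
Clay mass = 151 - 63 = 88 g
Clay% = 88 / 151 * 100 = 58.2781%

Answer: 58.2781%


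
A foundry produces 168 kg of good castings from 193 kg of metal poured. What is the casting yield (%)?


Formula: Casting Yield = (W_good / W_total) * 100
Yield = (168 kg / 193 kg) * 100 = 87.0466%

87.0466%


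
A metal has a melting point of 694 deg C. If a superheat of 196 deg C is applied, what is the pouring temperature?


Formula: T_pour = T_melt + Superheat
T_pour = 694 + 196 = 890 deg C

890 deg C


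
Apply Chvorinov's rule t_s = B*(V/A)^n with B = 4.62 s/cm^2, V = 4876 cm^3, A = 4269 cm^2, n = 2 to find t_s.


Formula: t_s = B * (V/A)^n  (Chvorinov's rule, n=2)
Modulus M = V/A = 4876/4269 = 1.142188 cm
M^2 = 1.142188^2 = 1.304593 cm^2
t_s = 4.62 * 1.304593 = 6.0272 s

6.0272 s


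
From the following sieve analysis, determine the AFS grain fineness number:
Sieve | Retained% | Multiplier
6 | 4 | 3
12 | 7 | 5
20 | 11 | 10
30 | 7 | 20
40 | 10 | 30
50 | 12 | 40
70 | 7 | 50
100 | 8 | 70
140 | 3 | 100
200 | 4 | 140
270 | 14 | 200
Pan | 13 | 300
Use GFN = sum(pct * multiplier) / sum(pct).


Formula: GFN = sum(pct * multiplier) / sum(pct)
sum(pct * multiplier) = 9547
sum(pct) = 100
GFN = 9547 / 100 = 95.47

95.47


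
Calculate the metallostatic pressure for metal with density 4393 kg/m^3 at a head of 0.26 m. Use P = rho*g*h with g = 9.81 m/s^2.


Formula: P = rho * g * h
rho * g = 4393 * 9.81 = 43095.33 N/m^3
P = 43095.33 * 0.26 = 11204.7858 Pa

11204.7858 Pa


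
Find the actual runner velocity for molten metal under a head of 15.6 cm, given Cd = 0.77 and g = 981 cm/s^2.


Formula: v = Cd * sqrt(2 * g * h)  (Torricelli with discharge coefficient)
2*g*h = 2 * 981 * 15.6 = 30607.2 cm^2/s^2
sqrt(30607.2) = 174.94914 cm/s
v = 0.77 * 174.94914 = 134.7108 cm/s

Answer: 134.7108 cm/s


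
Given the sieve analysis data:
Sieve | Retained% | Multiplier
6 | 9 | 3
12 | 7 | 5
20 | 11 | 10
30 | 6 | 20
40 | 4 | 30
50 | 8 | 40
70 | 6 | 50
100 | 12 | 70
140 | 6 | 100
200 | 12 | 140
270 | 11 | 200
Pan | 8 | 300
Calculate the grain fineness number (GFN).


Formula: GFN = sum(pct * multiplier) / sum(pct)
sum(pct * multiplier) = 8752
sum(pct) = 100
GFN = 8752 / 100 = 87.52

Answer: 87.52


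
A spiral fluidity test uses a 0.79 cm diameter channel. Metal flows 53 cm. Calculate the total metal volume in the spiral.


Formula: V = pi * (d/2)^2 * L  (cylinder volume)
Radius = 0.79/2 = 0.395 cm
V = pi * 0.395^2 * 53 = 25.9789 cm^3

25.9789 cm^3


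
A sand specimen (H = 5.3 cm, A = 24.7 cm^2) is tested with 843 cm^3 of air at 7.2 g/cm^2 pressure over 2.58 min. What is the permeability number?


Formula: Permeability Number P = (V * H) / (p * A * t)
Numerator: V * H = 843 * 5.3 = 4467.9
Denominator: p * A * t = 7.2 * 24.7 * 2.58 = 458.8272
P = 4467.9 / 458.8272 = 9.7377

9.7377


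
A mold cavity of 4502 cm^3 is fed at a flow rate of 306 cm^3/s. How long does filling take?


Formula: t_fill = V_mold / Q_flow
t = 4502 cm^3 / 306 cm^3/s = 14.7124 s

Answer: 14.7124 s


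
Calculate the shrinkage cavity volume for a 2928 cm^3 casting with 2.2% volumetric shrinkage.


Formula: V_shrink = V_casting * shrinkage_pct / 100
V_shrink = 2928 cm^3 * 2.2 / 100 = 64.4160 cm^3

Final answer: 64.4160 cm^3


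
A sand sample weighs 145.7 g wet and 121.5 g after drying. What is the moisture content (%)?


Formula: MC = (W_wet - W_dry) / W_wet * 100
Water mass = 145.7 - 121.5 = 24.2 g
MC = 24.2 / 145.7 * 100 = 16.6095%

16.6095%


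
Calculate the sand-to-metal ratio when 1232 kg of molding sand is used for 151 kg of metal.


Formula: Sand-to-Metal Ratio = W_sand / W_metal
Ratio = 1232 kg / 151 kg = 8.1589

Final answer: 8.1589


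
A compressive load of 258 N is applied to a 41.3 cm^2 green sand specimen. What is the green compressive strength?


Formula: Compressive Strength = Force / Area
Strength = 258 N / 41.3 cm^2 = 6.2470 N/cm^2

Final answer: 6.2470 N/cm^2


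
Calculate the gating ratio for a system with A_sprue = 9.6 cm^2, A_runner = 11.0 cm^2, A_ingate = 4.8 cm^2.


Sprue:Runner:Ingate = 1 : 11.0/9.6 : 4.8/9.6 = 1:1.15:0.50

1:1.15:0.50


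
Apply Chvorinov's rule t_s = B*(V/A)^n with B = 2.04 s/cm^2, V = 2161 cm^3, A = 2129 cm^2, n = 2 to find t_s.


Formula: t_s = B * (V/A)^n  (Chvorinov's rule, n=2)
Modulus M = V/A = 2161/2129 = 1.015031 cm
M^2 = 1.015031^2 = 1.030288 cm^2
t_s = 2.04 * 1.030288 = 2.1018 s


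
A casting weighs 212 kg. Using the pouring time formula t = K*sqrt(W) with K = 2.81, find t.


Formula: t = K * sqrt(W)
sqrt(W) = sqrt(212) = 14.56022
t = 2.81 * 14.56022 = 40.9142 s

Final answer: 40.9142 s


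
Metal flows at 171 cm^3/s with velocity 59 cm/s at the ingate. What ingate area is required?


Formula: A_ingate = Q / v  (continuity equation)
A = 171 cm^3/s / 59 cm/s = 2.8983 cm^2

Final answer: 2.8983 cm^2


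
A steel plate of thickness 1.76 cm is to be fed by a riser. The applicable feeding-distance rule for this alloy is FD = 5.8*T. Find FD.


Formula: FD = 5.8 * T  (riser feeding-distance rule)
FD = 5.8 * 1.76 cm = 10.2080 cm


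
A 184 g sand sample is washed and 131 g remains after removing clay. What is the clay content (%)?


Formula: Clay% = (W_total - W_washed) / W_total * 100
Clay mass = 184 - 131 = 53 g
Clay% = 53 / 184 * 100 = 28.8043%

28.8043%


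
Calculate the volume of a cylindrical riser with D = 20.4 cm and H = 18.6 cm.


Formula: V = pi * (D/2)^2 * H  (cylinder volume)
Radius = D/2 = 20.4/2 = 10.2 cm
V = pi * 10.2^2 * 18.6 = 6079.4342 cm^3

6079.4342 cm^3


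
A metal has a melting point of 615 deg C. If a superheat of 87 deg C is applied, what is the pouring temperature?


Formula: T_pour = T_melt + Superheat
T_pour = 615 + 87 = 702 deg C

Answer: 702 deg C


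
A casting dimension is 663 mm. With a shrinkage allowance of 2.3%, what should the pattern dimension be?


Formula: L_pattern = L_casting * (1 + shrinkage_rate/100)
Shrinkage factor = 1 + 2.3/100 = 1.023
L_pattern = 663 mm * 1.023 = 678.2490 mm

Final answer: 678.2490 mm


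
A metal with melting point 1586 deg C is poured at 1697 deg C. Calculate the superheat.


Formula: Superheat = T_pour - T_melt
Superheat = 1697 - 1586 = 111 deg C

Answer: 111 deg C


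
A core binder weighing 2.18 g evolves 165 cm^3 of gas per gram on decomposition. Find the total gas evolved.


Formula: V_gas = W_binder * gas_evolution_rate
V = 2.18 g * 165 cm^3/g = 359.7000 cm^3

Final answer: 359.7000 cm^3


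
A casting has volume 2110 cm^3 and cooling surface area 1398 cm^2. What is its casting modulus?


Formula: Casting Modulus M = V / A
M = 2110 cm^3 / 1398 cm^2 = 1.5093 cm

Final answer: 1.5093 cm


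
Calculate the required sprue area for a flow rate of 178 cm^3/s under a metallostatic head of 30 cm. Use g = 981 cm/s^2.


Formula: v = sqrt(2*g*h), A = Q/v
Velocity: v = sqrt(2 * 981 * 30) = sqrt(58860) = 242.6108 cm/s
Sprue area: A = Q / v = 178 / 242.6108 = 0.7337 cm^2


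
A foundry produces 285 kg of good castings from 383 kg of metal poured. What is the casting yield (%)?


Formula: Casting Yield = (W_good / W_total) * 100
Yield = (285 kg / 383 kg) * 100 = 74.4125%

Answer: 74.4125%


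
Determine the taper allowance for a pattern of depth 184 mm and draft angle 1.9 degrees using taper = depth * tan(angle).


Formula: taper = depth * tan(draft_angle)
tan(1.9 deg) = 0.0331734
taper = 184 mm * 0.0331734 = 6.1039 mm


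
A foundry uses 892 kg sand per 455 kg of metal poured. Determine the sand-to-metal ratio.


Formula: Sand-to-Metal Ratio = W_sand / W_metal
Ratio = 892 kg / 455 kg = 1.9604

Final answer: 1.9604


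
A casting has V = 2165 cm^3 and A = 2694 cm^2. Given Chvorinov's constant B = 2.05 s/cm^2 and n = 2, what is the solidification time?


Formula: t_s = B * (V/A)^n  (Chvorinov's rule, n=2)
Modulus M = V/A = 2165/2694 = 0.803638 cm
M^2 = 0.803638^2 = 0.645834 cm^2
t_s = 2.05 * 0.645834 = 1.3240 s


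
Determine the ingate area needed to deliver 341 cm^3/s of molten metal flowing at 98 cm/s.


Formula: A_ingate = Q / v  (continuity equation)
A = 341 cm^3/s / 98 cm/s = 3.4796 cm^2

Final answer: 3.4796 cm^2


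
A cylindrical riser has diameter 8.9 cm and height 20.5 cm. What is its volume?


Formula: V = pi * (D/2)^2 * H  (cylinder volume)
Radius = D/2 = 8.9/2 = 4.45 cm
V = pi * 4.45^2 * 20.5 = 1275.3335 cm^3

Answer: 1275.3335 cm^3


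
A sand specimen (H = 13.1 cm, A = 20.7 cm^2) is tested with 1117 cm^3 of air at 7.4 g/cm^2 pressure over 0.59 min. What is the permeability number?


Formula: Permeability Number P = (V * H) / (p * A * t)
Numerator: V * H = 1117 * 13.1 = 14632.7
Denominator: p * A * t = 7.4 * 20.7 * 0.59 = 90.3762
P = 14632.7 / 90.3762 = 161.9088

161.9088


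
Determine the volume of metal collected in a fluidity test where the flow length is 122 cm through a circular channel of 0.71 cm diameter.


Formula: V = pi * (d/2)^2 * L  (cylinder volume)
Radius = 0.71/2 = 0.355 cm
V = pi * 0.355^2 * 122 = 48.3021 cm^3

Answer: 48.3021 cm^3


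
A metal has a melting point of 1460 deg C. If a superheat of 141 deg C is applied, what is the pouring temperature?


Formula: T_pour = T_melt + Superheat
T_pour = 1460 + 141 = 1601 deg C

1601 deg C


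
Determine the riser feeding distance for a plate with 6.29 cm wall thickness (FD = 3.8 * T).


Formula: FD = 3.8 * T  (riser feeding-distance rule)
FD = 3.8 * 6.29 cm = 23.9020 cm


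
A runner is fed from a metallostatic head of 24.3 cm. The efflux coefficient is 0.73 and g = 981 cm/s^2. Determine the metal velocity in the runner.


Formula: v = Cd * sqrt(2 * g * h)  (Torricelli with discharge coefficient)
2*g*h = 2 * 981 * 24.3 = 47676.6 cm^2/s^2
sqrt(47676.6) = 218.34972 cm/s
v = 0.73 * 218.34972 = 159.3953 cm/s

159.3953 cm/s


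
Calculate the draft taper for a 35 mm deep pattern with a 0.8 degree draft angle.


Formula: taper = depth * tan(draft_angle)
tan(0.8 deg) = 0.0139635
taper = 35 mm * 0.0139635 = 0.4887 mm

Answer: 0.4887 mm


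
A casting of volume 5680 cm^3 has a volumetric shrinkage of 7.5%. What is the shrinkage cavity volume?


Formula: V_shrink = V_casting * shrinkage_pct / 100
V_shrink = 5680 cm^3 * 7.5 / 100 = 426.0000 cm^3

426.0000 cm^3


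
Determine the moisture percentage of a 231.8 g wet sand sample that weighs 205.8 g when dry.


Formula: MC = (W_wet - W_dry) / W_wet * 100
Water mass = 231.8 - 205.8 = 26.0 g
MC = 26.0 / 231.8 * 100 = 11.2166%

Final answer: 11.2166%


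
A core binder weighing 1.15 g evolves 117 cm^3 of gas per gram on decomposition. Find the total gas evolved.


Formula: V_gas = W_binder * gas_evolution_rate
V = 1.15 g * 117 cm^3/g = 134.5500 cm^3

Answer: 134.5500 cm^3


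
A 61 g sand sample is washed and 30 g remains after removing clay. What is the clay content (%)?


Formula: Clay% = (W_total - W_washed) / W_total * 100
Clay mass = 61 - 30 = 31 g
Clay% = 31 / 61 * 100 = 50.8197%

Answer: 50.8197%


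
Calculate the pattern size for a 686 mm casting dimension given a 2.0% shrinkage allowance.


Formula: L_pattern = L_casting * (1 + shrinkage_rate/100)
Shrinkage factor = 1 + 2.0/100 = 1.02
L_pattern = 686 mm * 1.02 = 699.7200 mm

Answer: 699.7200 mm


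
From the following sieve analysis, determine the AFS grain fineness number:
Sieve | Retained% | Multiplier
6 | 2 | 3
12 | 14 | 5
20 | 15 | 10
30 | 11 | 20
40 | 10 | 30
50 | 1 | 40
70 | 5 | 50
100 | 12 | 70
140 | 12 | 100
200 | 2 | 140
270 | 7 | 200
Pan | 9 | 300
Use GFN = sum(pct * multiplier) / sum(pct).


Formula: GFN = sum(pct * multiplier) / sum(pct)
sum(pct * multiplier) = 7456
sum(pct) = 100
GFN = 7456 / 100 = 74.56

74.56


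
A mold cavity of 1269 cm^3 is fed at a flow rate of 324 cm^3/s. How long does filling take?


Formula: t_fill = V_mold / Q_flow
t = 1269 cm^3 / 324 cm^3/s = 3.9167 s

3.9167 s


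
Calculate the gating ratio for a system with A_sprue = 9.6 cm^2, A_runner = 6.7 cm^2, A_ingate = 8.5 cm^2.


Sprue:Runner:Ingate = 1 : 6.7/9.6 : 8.5/9.6 = 1:0.70:0.89

1:0.70:0.89


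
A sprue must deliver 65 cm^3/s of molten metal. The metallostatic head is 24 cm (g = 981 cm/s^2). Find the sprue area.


Formula: v = sqrt(2*g*h), A = Q/v
Velocity: v = sqrt(2 * 981 * 24) = sqrt(47088) = 216.9977 cm/s
Sprue area: A = Q / v = 65 / 216.9977 = 0.2995 cm^2


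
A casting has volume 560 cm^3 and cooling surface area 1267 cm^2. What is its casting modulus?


Formula: Casting Modulus M = V / A
M = 560 cm^3 / 1267 cm^2 = 0.4420 cm


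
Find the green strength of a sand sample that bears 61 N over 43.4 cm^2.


Formula: Compressive Strength = Force / Area
Strength = 61 N / 43.4 cm^2 = 1.4055 N/cm^2

Answer: 1.4055 N/cm^2


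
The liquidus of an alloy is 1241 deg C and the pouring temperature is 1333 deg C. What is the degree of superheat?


Formula: Superheat = T_pour - T_melt
Superheat = 1333 - 1241 = 92 deg C


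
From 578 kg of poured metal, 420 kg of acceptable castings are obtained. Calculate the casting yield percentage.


Formula: Casting Yield = (W_good / W_total) * 100
Yield = (420 kg / 578 kg) * 100 = 72.6644%


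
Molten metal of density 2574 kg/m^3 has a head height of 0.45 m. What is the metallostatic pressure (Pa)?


Formula: P = rho * g * h
rho * g = 2574 * 9.81 = 25250.94 N/m^3
P = 25250.94 * 0.45 = 11362.9230 Pa


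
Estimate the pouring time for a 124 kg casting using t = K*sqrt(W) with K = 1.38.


Formula: t = K * sqrt(W)
sqrt(W) = sqrt(124) = 11.13553
t = 1.38 * 11.13553 = 15.3670 s

15.3670 s


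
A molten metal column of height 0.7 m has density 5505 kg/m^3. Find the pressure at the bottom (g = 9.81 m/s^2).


Formula: P = rho * g * h
rho * g = 5505 * 9.81 = 54004.05 N/m^3
P = 54004.05 * 0.7 = 37802.8350 Pa

37802.8350 Pa


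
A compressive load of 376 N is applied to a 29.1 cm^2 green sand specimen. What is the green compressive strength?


Formula: Compressive Strength = Force / Area
Strength = 376 N / 29.1 cm^2 = 12.9210 N/cm^2

Final answer: 12.9210 N/cm^2


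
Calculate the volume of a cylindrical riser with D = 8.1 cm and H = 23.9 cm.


Formula: V = pi * (D/2)^2 * H  (cylinder volume)
Radius = D/2 = 8.1/2 = 4.05 cm
V = pi * 4.05^2 * 23.9 = 1231.5664 cm^3

Answer: 1231.5664 cm^3


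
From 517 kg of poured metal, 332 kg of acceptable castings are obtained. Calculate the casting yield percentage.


Formula: Casting Yield = (W_good / W_total) * 100
Yield = (332 kg / 517 kg) * 100 = 64.2166%

Final answer: 64.2166%


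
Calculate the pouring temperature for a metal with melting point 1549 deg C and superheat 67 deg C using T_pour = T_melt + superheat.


Formula: T_pour = T_melt + Superheat
T_pour = 1549 + 67 = 1616 deg C

1616 deg C


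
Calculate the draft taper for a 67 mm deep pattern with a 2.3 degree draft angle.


Formula: taper = depth * tan(draft_angle)
tan(2.3 deg) = 0.0401641
taper = 67 mm * 0.0401641 = 2.6910 mm

Final answer: 2.6910 mm


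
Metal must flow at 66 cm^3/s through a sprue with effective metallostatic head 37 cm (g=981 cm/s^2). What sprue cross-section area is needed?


Formula: v = sqrt(2*g*h), A = Q/v
Velocity: v = sqrt(2 * 981 * 37) = sqrt(72594) = 269.4327 cm/s
Sprue area: A = Q / v = 66 / 269.4327 = 0.2450 cm^2


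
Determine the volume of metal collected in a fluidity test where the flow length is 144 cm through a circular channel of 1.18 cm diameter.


Formula: V = pi * (d/2)^2 * L  (cylinder volume)
Radius = 1.18/2 = 0.59 cm
V = pi * 0.59^2 * 144 = 157.4767 cm^3

Final answer: 157.4767 cm^3


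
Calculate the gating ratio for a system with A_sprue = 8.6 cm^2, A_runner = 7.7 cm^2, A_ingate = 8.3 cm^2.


Sprue:Runner:Ingate = 1 : 7.7/8.6 : 8.3/8.6 = 1:0.90:0.97

1:0.90:0.97


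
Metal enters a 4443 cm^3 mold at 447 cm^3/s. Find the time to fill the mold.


Formula: t_fill = V_mold / Q_flow
t = 4443 cm^3 / 447 cm^3/s = 9.9396 s


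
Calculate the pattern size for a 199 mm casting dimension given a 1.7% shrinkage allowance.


Formula: L_pattern = L_casting * (1 + shrinkage_rate/100)
Shrinkage factor = 1 + 1.7/100 = 1.017
L_pattern = 199 mm * 1.017 = 202.3830 mm

202.3830 mm


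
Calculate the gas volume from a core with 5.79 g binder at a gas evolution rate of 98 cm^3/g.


Formula: V_gas = W_binder * gas_evolution_rate
V = 5.79 g * 98 cm^3/g = 567.4200 cm^3

Final answer: 567.4200 cm^3


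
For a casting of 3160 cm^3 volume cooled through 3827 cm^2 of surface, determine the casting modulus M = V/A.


Formula: Casting Modulus M = V / A
M = 3160 cm^3 / 3827 cm^2 = 0.8257 cm

Final answer: 0.8257 cm


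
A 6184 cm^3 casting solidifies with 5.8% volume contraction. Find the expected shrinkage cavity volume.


Formula: V_shrink = V_casting * shrinkage_pct / 100
V_shrink = 6184 cm^3 * 5.8 / 100 = 358.6720 cm^3

Answer: 358.6720 cm^3


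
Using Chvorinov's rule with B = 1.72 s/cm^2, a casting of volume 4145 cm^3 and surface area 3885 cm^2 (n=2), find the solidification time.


Formula: t_s = B * (V/A)^n  (Chvorinov's rule, n=2)
Modulus M = V/A = 4145/3885 = 1.066924 cm
M^2 = 1.066924^2 = 1.138327 cm^2
t_s = 1.72 * 1.138327 = 1.9579 s

1.9579 s


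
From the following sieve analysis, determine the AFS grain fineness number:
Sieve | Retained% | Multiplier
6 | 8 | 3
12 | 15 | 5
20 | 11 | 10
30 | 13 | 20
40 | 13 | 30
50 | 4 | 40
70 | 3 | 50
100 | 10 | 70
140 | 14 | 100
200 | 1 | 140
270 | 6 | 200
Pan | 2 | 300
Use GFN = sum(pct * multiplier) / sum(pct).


Formula: GFN = sum(pct * multiplier) / sum(pct)
sum(pct * multiplier) = 5209
sum(pct) = 100
GFN = 5209 / 100 = 52.09

Answer: 52.09


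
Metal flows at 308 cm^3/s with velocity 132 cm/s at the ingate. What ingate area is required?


Formula: A_ingate = Q / v  (continuity equation)
A = 308 cm^3/s / 132 cm/s = 2.3333 cm^2

2.3333 cm^2


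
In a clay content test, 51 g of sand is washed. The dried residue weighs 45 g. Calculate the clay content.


Formula: Clay% = (W_total - W_washed) / W_total * 100
Clay mass = 51 - 45 = 6 g
Clay% = 6 / 51 * 100 = 11.7647%

Answer: 11.7647%


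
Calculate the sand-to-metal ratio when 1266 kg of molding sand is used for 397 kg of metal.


Formula: Sand-to-Metal Ratio = W_sand / W_metal
Ratio = 1266 kg / 397 kg = 3.1889

Answer: 3.1889


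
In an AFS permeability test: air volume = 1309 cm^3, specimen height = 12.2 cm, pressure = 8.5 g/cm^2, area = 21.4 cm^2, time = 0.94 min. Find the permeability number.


Formula: Permeability Number P = (V * H) / (p * A * t)
Numerator: V * H = 1309 * 12.2 = 15969.8
Denominator: p * A * t = 8.5 * 21.4 * 0.94 = 170.986
P = 15969.8 / 170.986 = 93.3983

93.3983


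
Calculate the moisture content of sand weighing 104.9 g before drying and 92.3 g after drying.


Formula: MC = (W_wet - W_dry) / W_wet * 100
Water mass = 104.9 - 92.3 = 12.6 g
MC = 12.6 / 104.9 * 100 = 12.0114%

Final answer: 12.0114%


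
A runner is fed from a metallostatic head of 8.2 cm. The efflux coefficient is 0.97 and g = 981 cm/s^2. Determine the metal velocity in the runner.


Formula: v = Cd * sqrt(2 * g * h)  (Torricelli with discharge coefficient)
2*g*h = 2 * 981 * 8.2 = 16088.4 cm^2/s^2
sqrt(16088.4) = 126.84006 cm/s
v = 0.97 * 126.84006 = 123.0349 cm/s

123.0349 cm/s


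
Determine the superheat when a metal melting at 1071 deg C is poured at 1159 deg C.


Formula: Superheat = T_pour - T_melt
Superheat = 1159 - 1071 = 88 deg C

Answer: 88 deg C


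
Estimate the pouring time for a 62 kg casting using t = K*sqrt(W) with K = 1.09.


Formula: t = K * sqrt(W)
sqrt(W) = sqrt(62) = 7.87401
t = 1.09 * 7.87401 = 8.5827 s

8.5827 s


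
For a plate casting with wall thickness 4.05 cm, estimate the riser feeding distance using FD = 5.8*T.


Formula: FD = 5.8 * T  (riser feeding-distance rule)
FD = 5.8 * 4.05 cm = 23.4900 cm

Final answer: 23.4900 cm
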